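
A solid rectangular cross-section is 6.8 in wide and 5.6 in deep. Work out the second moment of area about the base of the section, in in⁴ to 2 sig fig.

The section: 6.8 × 5.6, A = 38.08 in², y = 2.8 in, Ī = 99.52 in⁴.
Transfer it to the bottom edge using Ī + A·d² with d = y − 0:
  the section: d = 2.8 in → contributes +398.1 in⁴
Total I = 398.1 in⁴.

I_base ≈ 400 in⁴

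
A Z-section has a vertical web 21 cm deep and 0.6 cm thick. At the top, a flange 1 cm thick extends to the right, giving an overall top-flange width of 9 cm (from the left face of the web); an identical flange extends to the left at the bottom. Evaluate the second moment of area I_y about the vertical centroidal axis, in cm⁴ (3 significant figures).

I_y ≈ 439 cm⁴

Decompose the section into non-overlapping parts with the origin at the bottom-left of its bounding rectangle.
Web: 0.6 × 21, A = 12.6 cm², x = 8.7 cm, Ī = 0.378 cm⁴.
Top flange (beyond web): 8.4 × 1, A = 8.4 cm², x = 13.2 cm, Ī = 49.392 cm⁴.
Bottom flange (beyond web): 8.4 × 1, A = 8.4 cm², x = 4.2 cm, Ī = 49.392 cm⁴.
Centroid: x̄ = ΣA·x / ΣA = 8.7 cm.
Transfer each piece to the vertical centroidal axis using Ī + A·d² with d = x − 8.7:
  web: d = 0 cm → contributes +0.378 cm⁴
  top flange (beyond web): d = 4.5 cm → contributes +219.49 cm⁴
  bottom flange (beyond web): d = -4.5 cm → contributes +219.49 cm⁴
Total I = 439.36 cm⁴.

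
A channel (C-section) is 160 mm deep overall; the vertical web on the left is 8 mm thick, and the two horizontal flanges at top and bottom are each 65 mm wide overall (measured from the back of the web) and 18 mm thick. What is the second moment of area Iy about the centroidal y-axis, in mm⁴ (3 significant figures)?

Iy ≈ 1.40 × 10⁶ mm⁴

Break the section into simple shapes (no overlaps), measuring from the bottom-left corner of the bounding box.
Web: 8 × 160, A = 1 280 mm², x = 4 mm, Ī = 6826.7 mm⁴.
Top flange (beyond web): 57 × 18, A = 1 026 mm², x = 36.5 mm, Ī = 277 790 mm⁴.
Bottom flange (beyond web): 57 × 18, A = 1 026 mm², x = 36.5 mm, Ī = 277 790 mm⁴.
Centroid: x̄ = ΣA·x / ΣA = 24.015 mm.
Transfer each piece to the centroidal y-axis using Ī + A·d² with d = x − 24.015:
  web: d = -20.015 mm → contributes +519 595 mm⁴
  top flange (beyond web): d = 12.485 mm → contributes +437 717 mm⁴
  bottom flange (beyond web): d = 12.485 mm → contributes +437 717 mm⁴
Total I = 1 395 030 mm⁴.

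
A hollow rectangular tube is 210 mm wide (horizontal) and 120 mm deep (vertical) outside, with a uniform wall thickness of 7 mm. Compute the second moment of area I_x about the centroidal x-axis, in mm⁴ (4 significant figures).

Decompose the section into non-overlapping parts with the origin at the bottom-left of its bounding rectangle.
Outer rectangle: 210 × 120, A = 25 200 mm², y = 60 mm, Ī = 30 240 000 mm⁴.
Inner void (subtracted): 196 × 106, A = 20 776 mm², y = 60 mm, Ī = 19 453 261 mm⁴.
By symmetry the centroid is at mid-height, ȳ = 60 mm.
All pieces are centred on the centroidal x-axis, so I = ΣĪ (holes subtracted) = 10 786 739 mm⁴.

I_x ≈ 1.079 × 10⁷ mm⁴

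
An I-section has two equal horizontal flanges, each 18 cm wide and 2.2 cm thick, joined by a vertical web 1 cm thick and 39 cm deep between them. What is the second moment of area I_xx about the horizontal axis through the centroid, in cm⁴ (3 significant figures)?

Treat the section as a set of non-overlapping primitives; coordinates are from the bounding-box lower-left.
Bottom flange: 18 × 2.2, A = 39.6 cm², y = 1.1 cm, Ī = 15.972 cm⁴.
Web: 1 × 39, A = 39 cm², y = 21.7 cm, Ī = 4943.3 cm⁴.
Top flange: 18 × 2.2, A = 39.6 cm², y = 42.3 cm, Ī = 15.972 cm⁴.
By symmetry the centroid is at mid-height, ȳ = 21.7 cm.
Transfer each piece to the horizontal axis through the centroid using Ī + A·d² with d = y − 21.7:
  bottom flange: d = -20.6 cm → contributes +16 821 cm⁴
  web: d = 0 cm → contributes +4943.3 cm⁴
  top flange: d = 20.6 cm → contributes +16 821 cm⁴
Total I = 38 585 cm⁴.

I_xx ≈ 3.86 × 10⁴ cm⁴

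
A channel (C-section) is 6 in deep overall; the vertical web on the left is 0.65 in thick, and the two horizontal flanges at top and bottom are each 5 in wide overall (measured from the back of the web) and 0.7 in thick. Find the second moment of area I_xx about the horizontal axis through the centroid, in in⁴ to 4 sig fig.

Break the section into simple shapes (no overlaps), measuring from the bottom-left corner of the bounding box.
Web: 0.65 × 6, A = 3.9 in², y = 3 in, Ī = 11.7 in⁴.
Top flange (beyond web): 4.35 × 0.7, A = 3.045 in², y = 5.65 in, Ī = 0.124338 in⁴.
Bottom flange (beyond web): 4.35 × 0.7, A = 3.045 in², y = 0.35 in, Ī = 0.124338 in⁴.
By symmetry the centroid is at mid-height, ȳ = 3 in.
Transfer each piece to the horizontal axis through the centroid using Ī + A·d² with d = y − 3:
  web: d = 0 in → contributes +11.7 in⁴
  top flange (beyond web): d = 2.65 in → contributes +21.5079 in⁴
  bottom flange (beyond web): d = -2.65 in → contributes +21.5079 in⁴
Total I = 54.7157 in⁴.

I_xx ≈ 54.72 in⁴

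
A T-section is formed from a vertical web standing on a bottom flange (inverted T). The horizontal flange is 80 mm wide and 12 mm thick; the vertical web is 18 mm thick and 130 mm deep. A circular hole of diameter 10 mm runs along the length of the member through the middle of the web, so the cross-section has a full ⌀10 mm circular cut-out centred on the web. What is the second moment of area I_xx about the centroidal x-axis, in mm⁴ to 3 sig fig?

Treat the section as a set of non-overlapping primitives; coordinates are from the bounding-box lower-left.
Flange: 80 × 12, A = 960 mm², y = 6 mm, Ī = 11 520 mm⁴.
Web: 18 × 130, A = 2 340 mm², y = 77 mm, Ī = 3 295 500 mm⁴.
Hole (subtracted): ⌀10, A = 78.54 mm², y = 77 mm, Ī = 490.87 mm⁴.
Centroid: ȳ = ΣA·y / ΣA = 55.842 mm.
Transfer each piece to the centroidal x-axis using Ī + A·d² with d = y − 55.842:
  flange: d = -49.842 mm → contributes +2 396 366 mm⁴
  web: d = 21.158 mm → contributes +4 343 037 mm⁴
  hole: d = 21.158 mm → contributes −35 650 mm⁴
Total I = 6 703 753 mm⁴.

I_xx ≈ 6.70 × 10⁶ mm⁴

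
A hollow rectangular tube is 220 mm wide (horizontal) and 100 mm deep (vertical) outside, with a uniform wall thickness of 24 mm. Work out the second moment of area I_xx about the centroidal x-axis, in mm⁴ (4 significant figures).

I_xx ≈ 1.632 × 10⁷ mm⁴

Treat the section as a set of non-overlapping primitives; coordinates are from the bounding-box lower-left.
Outer rectangle: 220 × 100, A = 22 000 mm², y = 50 mm, Ī = 18 333 333 mm⁴.
Inner void (subtracted): 172 × 52, A = 8 944 mm², y = 50 mm, Ī = 2 015 381 mm⁴.
By symmetry the centroid is at mid-height, ȳ = 50 mm.
All pieces are centred on the centroidal x-axis, so I = ΣĪ (holes subtracted) = 16 317 952 mm⁴.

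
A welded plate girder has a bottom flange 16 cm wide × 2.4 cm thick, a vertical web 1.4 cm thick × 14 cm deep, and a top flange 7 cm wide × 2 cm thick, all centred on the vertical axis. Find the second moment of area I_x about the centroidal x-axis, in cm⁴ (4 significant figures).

I_x ≈ 3250 cm⁴

Decompose the section into non-overlapping parts with the origin at the bottom-left of its bounding rectangle.
Bottom plate: 16 × 2.4, A = 38.4 cm², y = 1.2 cm, Ī = 18.432 cm⁴.
Web plate: 1.4 × 14, A = 19.6 cm², y = 9.4 cm, Ī = 320.133 cm⁴.
Top plate: 7 × 2, A = 14 cm², y = 17.4 cm, Ī = 4.66667 cm⁴.
Centroid: ȳ = ΣA·y / ΣA = 6.58222 cm.
Transfer each piece to the centroidal x-axis using Ī + A·d² with d = y − 6.58222:
  bottom plate: d = -5.38222 cm → contributes +1130.82 cm⁴
  web plate: d = 2.81778 cm → contributes +475.755 cm⁴
  top plate: d = 10.8178 cm → contributes +1643.01 cm⁴
Total I = 3249.58 cm⁴.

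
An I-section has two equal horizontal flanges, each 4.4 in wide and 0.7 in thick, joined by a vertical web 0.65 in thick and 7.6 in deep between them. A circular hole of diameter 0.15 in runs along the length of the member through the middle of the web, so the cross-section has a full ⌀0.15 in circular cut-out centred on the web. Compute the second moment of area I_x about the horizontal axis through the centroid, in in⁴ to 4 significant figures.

Split into non-overlapping primitives; take the origin at the lower-left of the bounding box.
Bottom flange: 4.4 × 0.7, A = 3.08 in², y = 0.35 in, Ī = 0.125767 in⁴.
Web: 0.65 × 7.6, A = 4.94 in², y = 4.5 in, Ī = 23.7779 in⁴.
Top flange: 4.4 × 0.7, A = 3.08 in², y = 8.65 in, Ī = 0.125767 in⁴.
Hole (subtracted): ⌀0.15, A = 0.0176715 in², y = 4.5 in, Ī = 0.0000248505 in⁴.
By symmetry the centroid is at mid-height, ȳ = 4.5 in.
Transfer each piece to the horizontal axis through the centroid using Ī + A·d² with d = y − 4.5:
  bottom flange: d = -4.15 in → contributes +53.1711 in⁴
  web: d = 0 in → contributes +23.7779 in⁴
  top flange: d = 4.15 in → contributes +53.1711 in⁴
  hole: d = 0 in → contributes −0.0000248505 in⁴
Total I = 130.12 in⁴.

I_x ≈ 130.1 in⁴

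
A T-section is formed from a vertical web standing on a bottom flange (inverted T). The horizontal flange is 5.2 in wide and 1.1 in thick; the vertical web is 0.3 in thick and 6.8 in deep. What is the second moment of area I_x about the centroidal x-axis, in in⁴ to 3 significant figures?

Split into non-overlapping primitives; take the origin at the lower-left of the bounding box.
Flange: 5.2 × 1.1, A = 5.72 in², y = 0.55 in, Ī = 0.57677 in⁴.
Web: 0.3 × 6.8, A = 2.04 in², y = 4.5 in, Ī = 7.8608 in⁴.
Centroid: ȳ = ΣA·y / ΣA = 1.5884 in.
Transfer each piece to the centroidal x-axis using Ī + A·d² with d = y − 1.5884:
  flange: d = -1.0384 in → contributes +6.7445 in⁴
  web: d = 2.9116 in → contributes +25.155 in⁴
Total I = 31.899 in⁴.

I_x ≈ 31.9 in⁴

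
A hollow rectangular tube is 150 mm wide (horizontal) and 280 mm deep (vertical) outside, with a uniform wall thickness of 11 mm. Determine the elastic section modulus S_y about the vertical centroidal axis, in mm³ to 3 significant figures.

S_y ≈ 4.49 × 10⁵ mm³

Break the section into simple shapes (no overlaps), measuring from the bottom-left corner of the bounding box.
Outer rectangle: 150 × 280, A = 42 000 mm², x = 75 mm, Ī = 78 750 000 mm⁴.
Inner void (subtracted): 128 × 258, A = 33 024 mm², x = 75 mm, Ī = 45 088 768 mm⁴.
By symmetry the centroid is at mid-width, x̄ = 75 mm.
All pieces are centred on the vertical centroidal axis, so I = ΣĪ (holes subtracted) = 33 661 232 mm⁴.
Extreme fibre distance c = 75 mm; S = I/c = 448 816 mm³.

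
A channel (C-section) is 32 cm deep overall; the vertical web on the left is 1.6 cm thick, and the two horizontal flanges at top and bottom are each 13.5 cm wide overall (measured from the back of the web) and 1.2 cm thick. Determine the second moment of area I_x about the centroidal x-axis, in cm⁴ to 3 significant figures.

Treat the section as a set of non-overlapping primitives; coordinates are from the bounding-box lower-left.
Web: 1.6 × 32, A = 51.2 cm², y = 16 cm, Ī = 4369.1 cm⁴.
Top flange (beyond web): 11.9 × 1.2, A = 14.28 cm², y = 31.4 cm, Ī = 1.7136 cm⁴.
Bottom flange (beyond web): 11.9 × 1.2, A = 14.28 cm², y = 0.6 cm, Ī = 1.7136 cm⁴.
By symmetry the centroid is at mid-height, ȳ = 16 cm.
Transfer each piece to the centroidal x-axis using Ī + A·d² with d = y − 16:
  web: d = 0 cm → contributes +4369.1 cm⁴
  top flange (beyond web): d = 15.4 cm → contributes +3388.4 cm⁴
  bottom flange (beyond web): d = -15.4 cm → contributes +3388.4 cm⁴
Total I = 11 146 cm⁴.

I_x ≈ 1.11 × 10⁴ cm⁴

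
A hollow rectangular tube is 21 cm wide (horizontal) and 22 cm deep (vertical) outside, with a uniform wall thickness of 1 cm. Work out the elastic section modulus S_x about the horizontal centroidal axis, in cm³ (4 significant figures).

Treat the section as a set of non-overlapping primitives; coordinates are from the bounding-box lower-left.
Outer rectangle: 21 × 22, A = 462 cm², y = 11 cm, Ī = 18 634 cm⁴.
Inner void (subtracted): 19 × 20, A = 380 cm², y = 11 cm, Ī = 12666.7 cm⁴.
By symmetry the centroid is at mid-height, ȳ = 11 cm.
All pieces are centred on the horizontal centroidal axis, so I = ΣĪ (holes subtracted) = 5967.33 cm⁴.
Extreme fibre distance c = 11 cm; S = I/c = 542.485 cm³.

S_x ≈ 542.5 cm³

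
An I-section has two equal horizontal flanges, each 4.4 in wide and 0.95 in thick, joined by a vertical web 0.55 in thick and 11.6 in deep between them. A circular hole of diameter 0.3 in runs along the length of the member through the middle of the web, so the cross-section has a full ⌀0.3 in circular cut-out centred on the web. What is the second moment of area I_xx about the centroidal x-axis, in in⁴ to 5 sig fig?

Decompose the section into non-overlapping parts with the origin at the bottom-left of its bounding rectangle.
Bottom flange: 4.4 × 0.95, A = 4.18 in², y = 0.475 in, Ī = 0.3143708 in⁴.
Web: 0.55 × 11.6, A = 6.38 in², y = 6.75 in, Ī = 71.54107 in⁴.
Top flange: 4.4 × 0.95, A = 4.18 in², y = 13.025 in, Ī = 0.3143708 in⁴.
Hole (subtracted): ⌀0.3, A = 0.07068583 in², y = 6.75 in, Ī = 0.0003976078 in⁴.
By symmetry the centroid is at mid-height, ȳ = 6.75 in.
Transfer each piece to the centroidal x-axis using Ī + A·d² with d = y − 6.75:
  bottom flange: d = -6.275 in → contributes +164.9045 in⁴
  web: d = 0 in → contributes +71.54107 in⁴
  top flange: d = 6.275 in → contributes +164.9045 in⁴
  hole: d = 0 in → contributes −0.0003976078 in⁴
Total I = 401.3496 in⁴.

I_xx ≈ 401.35 in⁴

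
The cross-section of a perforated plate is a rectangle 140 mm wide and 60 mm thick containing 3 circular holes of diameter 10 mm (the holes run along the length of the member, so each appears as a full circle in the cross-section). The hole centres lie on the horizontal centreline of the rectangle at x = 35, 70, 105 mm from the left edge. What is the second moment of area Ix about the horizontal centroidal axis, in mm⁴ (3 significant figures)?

Treat the section as a set of non-overlapping primitives; coordinates are from the bounding-box lower-left.
Plate: 140 × 60, A = 8 400 mm², y = 30 mm, Ī = 2 520 000 mm⁴.
Hole 1 (subtracted): ⌀10, A = 78.54 mm², y = 30 mm, Ī = 490.87 mm⁴.
Hole 2 (subtracted): ⌀10, A = 78.54 mm², y = 30 mm, Ī = 490.87 mm⁴.
Hole 3 (subtracted): ⌀10, A = 78.54 mm², y = 30 mm, Ī = 490.87 mm⁴.
By symmetry the centroid is at mid-height, ȳ = 30 mm.
All pieces are centred on the horizontal centroidal axis, so I = ΣĪ (holes subtracted) = 2 518 527 mm⁴.

Ix ≈ 2.52 × 10⁶ mm⁴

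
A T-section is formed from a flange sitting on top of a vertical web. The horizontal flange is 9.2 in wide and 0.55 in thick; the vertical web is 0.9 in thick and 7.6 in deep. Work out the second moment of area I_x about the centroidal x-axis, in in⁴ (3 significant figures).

I_x ≈ 81.3 in⁴

Break the section into simple shapes (no overlaps), measuring from the bottom-left corner of the bounding box.
Flange: 9.2 × 0.55, A = 5.06 in², y = 7.875 in, Ī = 0.12755 in⁴.
Web: 0.9 × 7.6, A = 6.84 in², y = 3.8 in, Ī = 32.923 in⁴.
Centroid: ȳ = ΣA·y / ΣA = 5.5327 in.
Transfer each piece to the centroidal x-axis using Ī + A·d² with d = y − 5.5327:
  flange: d = 2.3423 in → contributes +27.888 in⁴
  web: d = -1.7327 in → contributes +53.459 in⁴
Total I = 81.347 in⁴.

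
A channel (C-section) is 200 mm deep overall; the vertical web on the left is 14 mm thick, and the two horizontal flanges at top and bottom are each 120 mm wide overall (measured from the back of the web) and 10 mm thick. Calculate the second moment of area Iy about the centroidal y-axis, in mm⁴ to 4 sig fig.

Treat the section as a set of non-overlapping primitives; coordinates are from the bounding-box lower-left.
Web: 14 × 200, A = 2 800 mm², x = 7 mm, Ī = 45733.3 mm⁴.
Top flange (beyond web): 106 × 10, A = 1 060 mm², x = 67 mm, Ī = 992 513 mm⁴.
Bottom flange (beyond web): 106 × 10, A = 1 060 mm², x = 67 mm, Ī = 992 513 mm⁴.
Centroid: x̄ = ΣA·x / ΣA = 32.8537 mm.
Transfer each piece to the centroidal y-axis using Ī + A·d² with d = x − 32.8537:
  web: d = -25.8537 mm → contributes +1 917 286 mm⁴
  top flange (beyond web): d = 34.1463 mm → contributes +2 228 444 mm⁴
  bottom flange (beyond web): d = 34.1463 mm → contributes +2 228 444 mm⁴
Total I = 6 374 175 mm⁴.

Iy ≈ 6.374 × 10⁶ mm⁴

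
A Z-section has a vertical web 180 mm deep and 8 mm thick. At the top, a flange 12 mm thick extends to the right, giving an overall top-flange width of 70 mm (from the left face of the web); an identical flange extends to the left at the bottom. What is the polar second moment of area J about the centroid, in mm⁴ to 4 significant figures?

J ≈ 1.671 × 10⁷ mm⁴

Decompose the section into non-overlapping parts with the origin at the bottom-left of its bounding rectangle.
Web: 8 × 180, A = 1 440 mm², y = 90 mm, Ī = 3 888 000 mm⁴.
Top flange (beyond web): 62 × 12, A = 744 mm², y = 174 mm, Ī = 8 928 mm⁴.
Bottom flange (beyond web): 62 × 12, A = 744 mm², y = 6 mm, Ī = 8 928 mm⁴.
Centroid: ȳ = ΣA·y / ΣA = 90 mm.
Transfer each piece to the centroidal x-axis using Ī + A·d² with d = y − 90:
  web: d = 0 mm → contributes +3 888 000 mm⁴
  top flange (beyond web): d = 84 mm → contributes +5 258 592 mm⁴
  bottom flange (beyond web): d = -84 mm → contributes +5 258 592 mm⁴
Total I = 14 405 184 mm⁴.
For the y-axis: x̄ = 66 mm.
Repeating about the centroidal y-axis gives I_y = 2 307 136 mm⁴.
Polar second moment: J = I_x + I_y = 16 712 320 mm⁴.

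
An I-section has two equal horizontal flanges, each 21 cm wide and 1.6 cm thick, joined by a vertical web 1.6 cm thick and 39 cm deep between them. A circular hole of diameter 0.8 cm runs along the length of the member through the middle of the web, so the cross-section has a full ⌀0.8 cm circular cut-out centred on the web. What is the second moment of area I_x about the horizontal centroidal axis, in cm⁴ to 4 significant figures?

I_x ≈ 3.562 × 10⁴ cm⁴

Break the section into simple shapes (no overlaps), measuring from the bottom-left corner of the bounding box.
Bottom flange: 21 × 1.6, A = 33.6 cm², y = 0.8 cm, Ī = 7.168 cm⁴.
Web: 1.6 × 39, A = 62.4 cm², y = 21.1 cm, Ī = 7909.2 cm⁴.
Top flange: 21 × 1.6, A = 33.6 cm², y = 41.4 cm, Ī = 7.168 cm⁴.
Hole (subtracted): ⌀0.8, A = 0.502655 cm², y = 21.1 cm, Ī = 0.0201062 cm⁴.
By symmetry the centroid is at mid-height, ȳ = 21.1 cm.
Transfer each piece to the horizontal centroidal axis using Ī + A·d² with d = y − 21.1:
  bottom flange: d = -20.3 cm → contributes +13853.4 cm⁴
  web: d = 0 cm → contributes +7909.2 cm⁴
  top flange: d = 20.3 cm → contributes +13853.4 cm⁴
  hole: d = 0 cm → contributes −0.0201062 cm⁴
Total I = 35 616 cm⁴.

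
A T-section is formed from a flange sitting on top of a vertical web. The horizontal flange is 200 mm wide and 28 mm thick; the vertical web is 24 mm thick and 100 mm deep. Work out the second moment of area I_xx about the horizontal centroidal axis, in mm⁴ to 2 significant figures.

Treat the section as a set of non-overlapping primitives; coordinates are from the bounding-box lower-left.
Flange: 200 × 28, A = 5 600 mm², y = 114 mm, Ī = 365 867 mm⁴.
Web: 24 × 100, A = 2 400 mm², y = 50 mm, Ī = 2 000 000 mm⁴.
Centroid: ȳ = ΣA·y / ΣA = 94.8 mm.
Transfer each piece to the horizontal centroidal axis using Ī + A·d² with d = y − 94.8:
  flange: d = 19.2 mm → contributes +2 430 251 mm⁴
  web: d = -44.8 mm → contributes +6 816 896 mm⁴
Total I = 9 247 147 mm⁴.

I_xx ≈ 9.2 × 10⁶ mm⁴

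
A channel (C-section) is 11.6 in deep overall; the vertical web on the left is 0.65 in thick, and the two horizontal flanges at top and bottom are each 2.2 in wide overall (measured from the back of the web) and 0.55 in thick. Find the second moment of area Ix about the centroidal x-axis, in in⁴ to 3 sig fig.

Split into non-overlapping primitives; take the origin at the lower-left of the bounding box.
Web: 0.65 × 11.6, A = 7.54 in², y = 5.8 in, Ī = 84.549 in⁴.
Top flange (beyond web): 1.55 × 0.55, A = 0.8525 in², y = 11.325 in, Ī = 0.02149 in⁴.
Bottom flange (beyond web): 1.55 × 0.55, A = 0.8525 in², y = 0.275 in, Ī = 0.02149 in⁴.
By symmetry the centroid is at mid-height, ȳ = 5.8 in.
Transfer each piece to the centroidal x-axis using Ī + A·d² with d = y − 5.8:
  web: d = 0 in → contributes +84.549 in⁴
  top flange (beyond web): d = 5.525 in → contributes +26.045 in⁴
  bottom flange (beyond web): d = -5.525 in → contributes +26.045 in⁴
Total I = 136.64 in⁴.

Ix ≈ 137 in⁴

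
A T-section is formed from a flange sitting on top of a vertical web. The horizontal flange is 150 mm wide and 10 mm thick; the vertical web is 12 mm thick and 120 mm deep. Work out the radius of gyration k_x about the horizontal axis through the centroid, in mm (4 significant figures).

k_x ≈ 40.59 mm

Split into non-overlapping primitives; take the origin at the lower-left of the bounding box.
Flange: 150 × 10, A = 1 500 mm², y = 125 mm, Ī = 12 500 mm⁴.
Web: 12 × 120, A = 1 440 mm², y = 60 mm, Ī = 1 728 000 mm⁴.
Centroid: ȳ = ΣA·y / ΣA = 93.1633 mm.
Transfer each piece to the horizontal axis through the centroid using Ī + A·d² with d = y − 93.1633:
  flange: d = 31.8367 mm → contributes +1 532 867 mm⁴
  web: d = -33.1633 mm → contributes +3 311 715 mm⁴
Total I = 4 844 582 mm⁴.
Radius of gyration: k = √(I/A) = √(4 844 582 / 2 940) = 40.5933 mm.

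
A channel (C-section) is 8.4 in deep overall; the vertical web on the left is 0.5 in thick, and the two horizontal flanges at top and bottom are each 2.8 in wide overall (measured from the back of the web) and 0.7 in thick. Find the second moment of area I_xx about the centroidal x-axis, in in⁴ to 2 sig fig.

Treat the section as a set of non-overlapping primitives; coordinates are from the bounding-box lower-left.
Web: 0.5 × 8.4, A = 4.2 in², y = 4.2 in, Ī = 24.7 in⁴.
Top flange (beyond web): 2.3 × 0.7, A = 1.61 in², y = 8.05 in, Ī = 0.06574 in⁴.
Bottom flange (beyond web): 2.3 × 0.7, A = 1.61 in², y = 0.35 in, Ī = 0.06574 in⁴.
By symmetry the centroid is at mid-height, ȳ = 4.2 in.
Transfer each piece to the centroidal x-axis using Ī + A·d² with d = y − 4.2:
  web: d = 0 in → contributes +24.7 in⁴
  top flange (beyond web): d = 3.85 in → contributes +23.93 in⁴
  bottom flange (beyond web): d = -3.85 in → contributes +23.93 in⁴
Total I = 72.56 in⁴.

I_xx ≈ 73 in⁴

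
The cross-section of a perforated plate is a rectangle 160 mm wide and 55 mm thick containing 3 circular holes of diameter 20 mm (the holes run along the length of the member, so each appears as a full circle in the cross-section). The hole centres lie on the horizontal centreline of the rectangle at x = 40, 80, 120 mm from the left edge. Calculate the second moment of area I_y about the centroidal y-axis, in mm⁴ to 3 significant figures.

Break the section into simple shapes (no overlaps), measuring from the bottom-left corner of the bounding box.
Plate: 160 × 55, A = 8 800 mm², x = 80 mm, Ī = 18 773 333 mm⁴.
Hole 1 (subtracted): ⌀20, A = 314.16 mm², x = 40 mm, Ī = 7 854 mm⁴.
Hole 2 (subtracted): ⌀20, A = 314.16 mm², x = 80 mm, Ī = 7 854 mm⁴.
Hole 3 (subtracted): ⌀20, A = 314.16 mm², x = 120 mm, Ī = 7 854 mm⁴.
By symmetry the centroid is at mid-width, x̄ = 80 mm.
Transfer each piece to the centroidal y-axis using Ī + A·d² with d = x − 80:
  plate: d = 0 mm → contributes +18 773 333 mm⁴
  hole 1: d = -40 mm → contributes −510 509 mm⁴
  hole 2: d = 0 mm → contributes −7 854 mm⁴
  hole 3: d = 40 mm → contributes −510 509 mm⁴
Total I = 17 744 462 mm⁴.

I_y ≈ 1.77 × 10⁷ mm⁴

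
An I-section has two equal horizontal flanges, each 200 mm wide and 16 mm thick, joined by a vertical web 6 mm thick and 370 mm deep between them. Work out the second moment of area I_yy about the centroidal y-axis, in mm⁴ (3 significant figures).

Decompose the section into non-overlapping parts with the origin at the bottom-left of its bounding rectangle.
Bottom flange: 200 × 16, A = 3 200 mm², x = 100 mm, Ī = 10 666 667 mm⁴.
Web: 6 × 370, A = 2 220 mm², x = 100 mm, Ī = 6 660 mm⁴.
Top flange: 200 × 16, A = 3 200 mm², x = 100 mm, Ī = 10 666 667 mm⁴.
By symmetry the centroid is at mid-width, x̄ = 100 mm.
All pieces are centred on the centroidal y-axis, so I = ΣĪ = 21 339 993 mm⁴.

I_yy ≈ 2.13 × 10⁷ mm⁴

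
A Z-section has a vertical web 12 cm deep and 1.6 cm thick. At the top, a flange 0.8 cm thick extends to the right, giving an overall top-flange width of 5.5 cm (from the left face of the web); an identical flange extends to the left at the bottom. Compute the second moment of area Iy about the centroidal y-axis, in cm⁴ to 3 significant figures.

Treat the section as a set of non-overlapping primitives; coordinates are from the bounding-box lower-left.
Web: 1.6 × 12, A = 19.2 cm², x = 4.7 cm, Ī = 4.096 cm⁴.
Top flange (beyond web): 3.9 × 0.8, A = 3.12 cm², x = 7.45 cm, Ī = 3.9546 cm⁴.
Bottom flange (beyond web): 3.9 × 0.8, A = 3.12 cm², x = 1.95 cm, Ī = 3.9546 cm⁴.
Centroid: x̄ = ΣA·x / ΣA = 4.7 cm.
Transfer each piece to the centroidal y-axis using Ī + A·d² with d = x − 4.7:
  web: d = 0 cm → contributes +4.096 cm⁴
  top flange (beyond web): d = 2.75 cm → contributes +27.55 cm⁴
  bottom flange (beyond web): d = -2.75 cm → contributes +27.55 cm⁴
Total I = 59.195 cm⁴.

Iy ≈ 59.2 cm⁴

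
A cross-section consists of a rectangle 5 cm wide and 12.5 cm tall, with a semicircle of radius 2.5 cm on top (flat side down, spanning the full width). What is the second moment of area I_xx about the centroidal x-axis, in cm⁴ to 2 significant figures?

I_xx ≈ 1300 cm⁴

Break the section into simple shapes (no overlaps), measuring from the bottom-left corner of the bounding box.
Rectangular body: 5 × 12.5, A = 62.5 cm², y = 6.25 cm, Ī = 813.8 cm⁴.
Semicircular cap: semicircle r = 2.5, A = 9.817 cm², y = 13.56 cm, Ī = 4.287 cm⁴.
Centroid: ȳ = ΣA·y / ΣA = 7.243 cm.
Transfer each piece to the centroidal x-axis using Ī + A·d² with d = y − 7.243:
  rectangular body: d = -0.9925 cm → contributes +875.4 cm⁴
  semicircular cap: d = 6.319 cm → contributes +396.2 cm⁴
Total I = 1 272 cm⁴.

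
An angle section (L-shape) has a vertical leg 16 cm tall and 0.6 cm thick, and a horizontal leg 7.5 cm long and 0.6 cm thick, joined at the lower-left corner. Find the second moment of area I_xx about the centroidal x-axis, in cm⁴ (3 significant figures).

Treat the section as a set of non-overlapping primitives; coordinates are from the bounding-box lower-left.
Vertical leg: 0.6 × 16, A = 9.6 cm², y = 8 cm, Ī = 204.8 cm⁴.
Horizontal leg (remainder): 6.9 × 0.6, A = 4.14 cm², y = 0.3 cm, Ī = 0.1242 cm⁴.
Centroid: ȳ = ΣA·y / ΣA = 5.6799 cm.
Transfer each piece to the centroidal x-axis using Ī + A·d² with d = y − 5.6799:
  vertical leg: d = 2.3201 cm → contributes +256.47 cm⁴
  horizontal leg (remainder): d = -5.3799 cm → contributes +119.95 cm⁴
Total I = 376.43 cm⁴.

I_xx ≈ 376 cm⁴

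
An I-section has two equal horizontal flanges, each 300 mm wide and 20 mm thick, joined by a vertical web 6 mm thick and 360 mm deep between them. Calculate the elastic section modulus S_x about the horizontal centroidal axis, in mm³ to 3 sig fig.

S_x ≈ 2.28 × 10⁶ mm³

Split into non-overlapping primitives; take the origin at the lower-left of the bounding box.
Bottom flange: 300 × 20, A = 6 000 mm², y = 10 mm, Ī = 200 000 mm⁴.
Web: 6 × 360, A = 2 160 mm², y = 200 mm, Ī = 23 328 000 mm⁴.
Top flange: 300 × 20, A = 6 000 mm², y = 390 mm, Ī = 200 000 mm⁴.
By symmetry the centroid is at mid-height, ȳ = 200 mm.
Transfer each piece to the horizontal centroidal axis using Ī + A·d² with d = y − 200:
  bottom flange: d = -190 mm → contributes +216 800 000 mm⁴
  web: d = 0 mm → contributes +23 328 000 mm⁴
  top flange: d = 190 mm → contributes +216 800 000 mm⁴
Total I = 456 928 000 mm⁴.
Extreme fibre distance c = 200 mm; S = I/c = 2 284 640 mm³.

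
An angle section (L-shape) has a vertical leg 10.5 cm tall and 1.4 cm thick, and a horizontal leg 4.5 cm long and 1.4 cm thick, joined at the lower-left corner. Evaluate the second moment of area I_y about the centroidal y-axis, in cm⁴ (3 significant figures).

Split into non-overlapping primitives; take the origin at the lower-left of the bounding box.
Vertical leg: 1.4 × 10.5, A = 14.7 cm², x = 0.7 cm, Ī = 2.401 cm⁴.
Horizontal leg (remainder): 3.1 × 1.4, A = 4.34 cm², x = 2.95 cm, Ī = 3.4756 cm⁴.
Centroid: x̄ = ΣA·x / ΣA = 1.2129 cm.
Transfer each piece to the centroidal y-axis using Ī + A·d² with d = x − 1.2129:
  vertical leg: d = -0.51287 cm → contributes +6.2676 cm⁴
  horizontal leg (remainder): d = 1.7371 cm → contributes +16.572 cm⁴
Total I = 22.84 cm⁴.

I_y ≈ 22.8 cm⁴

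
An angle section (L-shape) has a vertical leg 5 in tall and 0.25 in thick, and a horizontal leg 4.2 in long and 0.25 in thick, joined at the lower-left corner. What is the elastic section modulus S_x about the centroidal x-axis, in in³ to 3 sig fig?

Treat the section as a set of non-overlapping primitives; coordinates are from the bounding-box lower-left.
Vertical leg: 0.25 × 5, A = 1.25 in², y = 2.5 in, Ī = 2.6042 in⁴.
Horizontal leg (remainder): 3.95 × 0.25, A = 0.9875 in², y = 0.125 in, Ī = 0.0051432 in⁴.
Centroid: ȳ = ΣA·y / ΣA = 1.4518 in.
Transfer each piece to the centroidal x-axis using Ī + A·d² with d = y − 1.4518:
  vertical leg: d = 1.0482 in → contributes +3.9775 in⁴
  horizontal leg (remainder): d = -1.3268 in → contributes +1.7436 in⁴
Total I = 5.7211 in⁴.
Extreme fibre distance c = 3.5482 in; S = I/c = 1.6124 in³.

S_x ≈ 1.61 in³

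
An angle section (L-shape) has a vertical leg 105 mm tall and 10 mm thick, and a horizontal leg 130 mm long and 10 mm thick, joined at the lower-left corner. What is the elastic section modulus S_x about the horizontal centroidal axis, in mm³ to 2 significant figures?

Treat the section as a set of non-overlapping primitives; coordinates are from the bounding-box lower-left.
Vertical leg: 10 × 105, A = 1 050 mm², y = 52.5 mm, Ī = 964 688 mm⁴.
Horizontal leg (remainder): 120 × 10, A = 1 200 mm², y = 5 mm, Ī = 10 000 mm⁴.
Centroid: ȳ = ΣA·y / ΣA = 27.17 mm.
Transfer each piece to the horizontal centroidal axis using Ī + A·d² with d = y − 27.17:
  vertical leg: d = 25.33 mm → contributes +1 638 554 mm⁴
  horizontal leg (remainder): d = -22.17 mm → contributes +599 633 mm⁴
Total I = 2 238 188 mm⁴.
Extreme fibre distance c = 77.83 mm; S = I/c = 28 756 mm³.

S_x ≈ 2.9 × 10⁴ mm³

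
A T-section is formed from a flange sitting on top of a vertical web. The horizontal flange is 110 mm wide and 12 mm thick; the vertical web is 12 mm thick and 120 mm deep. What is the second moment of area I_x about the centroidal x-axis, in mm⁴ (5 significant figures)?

Split into non-overlapping primitives; take the origin at the lower-left of the bounding box.
Flange: 110 × 12, A = 1 320 mm², y = 126 mm, Ī = 15 840 mm⁴.
Web: 12 × 120, A = 1 440 mm², y = 60 mm, Ī = 1 728 000 mm⁴.
Centroid: ȳ = ΣA·y / ΣA = 91.56522 mm.
Transfer each piece to the centroidal x-axis using Ī + A·d² with d = y − 91.56522:
  flange: d = 34.43478 mm → contributes +1 581 036 mm⁴
  web: d = -31.56522 mm → contributes +3 162 763 mm⁴
Total I = 4 743 798 mm⁴.

I_x ≈ 4.7438 × 10⁶ mm⁴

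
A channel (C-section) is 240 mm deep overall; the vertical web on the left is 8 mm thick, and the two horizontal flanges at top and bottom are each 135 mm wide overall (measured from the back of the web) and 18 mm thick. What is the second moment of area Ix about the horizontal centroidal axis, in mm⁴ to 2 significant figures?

Ix ≈ 6.6 × 10⁷ mm⁴

Decompose the section into non-overlapping parts with the origin at the bottom-left of its bounding rectangle.
Web: 8 × 240, A = 1 920 mm², y = 120 mm, Ī = 9 216 000 mm⁴.
Top flange (beyond web): 127 × 18, A = 2 286 mm², y = 231 mm, Ī = 61 722 mm⁴.
Bottom flange (beyond web): 127 × 18, A = 2 286 mm², y = 9 mm, Ī = 61 722 mm⁴.
By symmetry the centroid is at mid-height, ȳ = 120 mm.
Transfer each piece to the horizontal centroidal axis using Ī + A·d² with d = y − 120:
  web: d = 0 mm → contributes +9 216 000 mm⁴
  top flange (beyond web): d = 111 mm → contributes +28 227 528 mm⁴
  bottom flange (beyond web): d = -111 mm → contributes +28 227 528 mm⁴
Total I = 65 671 056 mm⁴.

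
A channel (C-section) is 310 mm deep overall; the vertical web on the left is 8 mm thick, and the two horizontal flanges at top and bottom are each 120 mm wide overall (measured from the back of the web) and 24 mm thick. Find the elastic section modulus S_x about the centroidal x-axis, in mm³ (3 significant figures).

S_x ≈ 8.39 × 10⁵ mm³

Decompose the section into non-overlapping parts with the origin at the bottom-left of its bounding rectangle.
Web: 8 × 310, A = 2 480 mm², y = 155 mm, Ī = 19 860 667 mm⁴.
Top flange (beyond web): 112 × 24, A = 2 688 mm², y = 298 mm, Ī = 129 024 mm⁴.
Bottom flange (beyond web): 112 × 24, A = 2 688 mm², y = 12 mm, Ī = 129 024 mm⁴.
By symmetry the centroid is at mid-height, ȳ = 155 mm.
Transfer each piece to the centroidal x-axis using Ī + A·d² with d = y − 155:
  web: d = 0 mm → contributes +19 860 667 mm⁴
  top flange (beyond web): d = 143 mm → contributes +55 095 936 mm⁴
  bottom flange (beyond web): d = -143 mm → contributes +55 095 936 mm⁴
Total I = 130 052 539 mm⁴.
Extreme fibre distance c = 155 mm; S = I/c = 839 049 mm³.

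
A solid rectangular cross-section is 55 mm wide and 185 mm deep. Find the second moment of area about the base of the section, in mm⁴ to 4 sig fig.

The section: 55 × 185, A = 10 175 mm², y = 92.5 mm, Ī = 29 019 948 mm⁴.
Transfer it to a horizontal axis along the bottom face using Ī + A·d² with d = y − 0:
  the section: d = 92.5 mm → contributes +116 079 792 mm⁴
Total I = 116 079 792 mm⁴.

I_base ≈ 1.161 × 10⁸ mm⁴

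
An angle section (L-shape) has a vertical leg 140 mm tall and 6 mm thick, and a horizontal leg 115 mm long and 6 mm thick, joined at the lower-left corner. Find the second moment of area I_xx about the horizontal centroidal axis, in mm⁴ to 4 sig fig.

Break the section into simple shapes (no overlaps), measuring from the bottom-left corner of the bounding box.
Vertical leg: 6 × 140, A = 840 mm², y = 70 mm, Ī = 1 372 000 mm⁴.
Horizontal leg (remainder): 109 × 6, A = 654 mm², y = 3 mm, Ī = 1 962 mm⁴.
Centroid: ȳ = ΣA·y / ΣA = 40.6707 mm.
Transfer each piece to the horizontal centroidal axis using Ī + A·d² with d = y − 40.6707:
  vertical leg: d = 29.3293 mm → contributes +2 094 575 mm⁴
  horizontal leg (remainder): d = -37.6707 mm → contributes +930 041 mm⁴
Total I = 3 024 616 mm⁴.

I_xx ≈ 3.025 × 10⁶ mm⁴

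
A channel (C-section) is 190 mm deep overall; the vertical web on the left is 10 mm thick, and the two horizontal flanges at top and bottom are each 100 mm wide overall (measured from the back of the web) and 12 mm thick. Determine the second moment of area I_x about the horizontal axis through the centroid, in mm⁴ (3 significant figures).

I_x ≈ 2.29 × 10⁷ mm⁴

Break the section into simple shapes (no overlaps), measuring from the bottom-left corner of the bounding box.
Web: 10 × 190, A = 1 900 mm², y = 95 mm, Ī = 5 715 833 mm⁴.
Top flange (beyond web): 90 × 12, A = 1 080 mm², y = 184 mm, Ī = 12 960 mm⁴.
Bottom flange (beyond web): 90 × 12, A = 1 080 mm², y = 6 mm, Ī = 12 960 mm⁴.
By symmetry the centroid is at mid-height, ȳ = 95 mm.
Transfer each piece to the horizontal axis through the centroid using Ī + A·d² with d = y − 95:
  web: d = 0 mm → contributes +5 715 833 mm⁴
  top flange (beyond web): d = 89 mm → contributes +8 567 640 mm⁴
  bottom flange (beyond web): d = -89 mm → contributes +8 567 640 mm⁴
Total I = 22 851 113 mm⁴.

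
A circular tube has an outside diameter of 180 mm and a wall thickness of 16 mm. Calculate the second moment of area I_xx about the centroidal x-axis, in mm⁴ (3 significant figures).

I_xx ≈ 2.80 × 10⁷ mm⁴

Break the section into simple shapes (no overlaps), measuring from the bottom-left corner of the bounding box.
Outer circle: ⌀180, A = 25 447 mm², y = 90 mm, Ī = 51 529 974 mm⁴.
Bore (subtracted): ⌀148, A = 17 203 mm², y = 90 mm, Ī = 23 551 402 mm⁴.
By symmetry the centroid is at mid-height, ȳ = 90 mm.
All pieces are centred on the centroidal x-axis, so I = ΣĪ (holes subtracted) = 27 978 572 mm⁴.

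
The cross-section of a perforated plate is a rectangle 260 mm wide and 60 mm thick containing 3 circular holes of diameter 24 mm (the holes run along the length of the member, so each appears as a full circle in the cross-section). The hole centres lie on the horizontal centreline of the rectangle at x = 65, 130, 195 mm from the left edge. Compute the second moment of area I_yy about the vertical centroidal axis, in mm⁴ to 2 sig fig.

Decompose the section into non-overlapping parts with the origin at the bottom-left of its bounding rectangle.
Plate: 260 × 60, A = 15 600 mm², x = 130 mm, Ī = 87 880 000 mm⁴.
Hole 1 (subtracted): ⌀24, A = 452.4 mm², x = 65 mm, Ī = 16 286 mm⁴.
Hole 2 (subtracted): ⌀24, A = 452.4 mm², x = 130 mm, Ī = 16 286 mm⁴.
Hole 3 (subtracted): ⌀24, A = 452.4 mm², x = 195 mm, Ī = 16 286 mm⁴.
By symmetry the centroid is at mid-width, x̄ = 130 mm.
Transfer each piece to the vertical centroidal axis using Ī + A·d² with d = x − 130:
  plate: d = 0 mm → contributes +87 880 000 mm⁴
  hole 1: d = -65 mm → contributes −1 927 631 mm⁴
  hole 2: d = 0 mm → contributes −16 286 mm⁴
  hole 3: d = 65 mm → contributes −1 927 631 mm⁴
Total I = 84 008 452 mm⁴.

I_yy ≈ 8.4 × 10⁷ mm⁴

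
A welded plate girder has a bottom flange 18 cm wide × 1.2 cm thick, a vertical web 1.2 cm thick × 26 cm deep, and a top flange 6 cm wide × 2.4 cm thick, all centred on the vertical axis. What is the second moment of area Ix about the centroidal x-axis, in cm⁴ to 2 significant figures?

Treat the section as a set of non-overlapping primitives; coordinates are from the bounding-box lower-left.
Bottom plate: 18 × 1.2, A = 21.6 cm², y = 0.6 cm, Ī = 2.592 cm⁴.
Web plate: 1.2 × 26, A = 31.2 cm², y = 14.2 cm, Ī = 1 758 cm⁴.
Top plate: 6 × 2.4, A = 14.4 cm², y = 28.4 cm, Ī = 6.912 cm⁴.
Centroid: ȳ = ΣA·y / ΣA = 12.87 cm.
Transfer each piece to the centroidal x-axis using Ī + A·d² with d = y − 12.87:
  bottom plate: d = -12.27 cm → contributes +3 255 cm⁴
  web plate: d = 1.329 cm → contributes +1 813 cm⁴
  top plate: d = 15.53 cm → contributes +3 479 cm⁴
Total I = 8 547 cm⁴.

Ix ≈ 8500 cm⁴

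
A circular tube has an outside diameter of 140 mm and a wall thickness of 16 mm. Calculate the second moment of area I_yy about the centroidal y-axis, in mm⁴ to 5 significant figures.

Decompose the section into non-overlapping parts with the origin at the bottom-left of its bounding rectangle.
Outer circle: ⌀140, A = 15393.8 mm², x = 70 mm, Ī = 18 857 410 mm⁴.
Bore (subtracted): ⌀108, A = 9160.884 mm², x = 70 mm, Ī = 6 678 285 mm⁴.
By symmetry the centroid is at mid-width, x̄ = 70 mm.
All pieces are centred on the centroidal y-axis, so I = ΣĪ (holes subtracted) = 12 179 125 mm⁴.

I_yy ≈ 1.2179 × 10⁷ mm⁴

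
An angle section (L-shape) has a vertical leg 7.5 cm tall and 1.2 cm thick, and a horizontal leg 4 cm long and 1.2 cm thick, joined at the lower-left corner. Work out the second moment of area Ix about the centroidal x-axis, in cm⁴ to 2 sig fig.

Break the section into simple shapes (no overlaps), measuring from the bottom-left corner of the bounding box.
Vertical leg: 1.2 × 7.5, A = 9 cm², y = 3.75 cm, Ī = 42.19 cm⁴.
Horizontal leg (remainder): 2.8 × 1.2, A = 3.36 cm², y = 0.6 cm, Ī = 0.4032 cm⁴.
Centroid: ȳ = ΣA·y / ΣA = 2.894 cm.
Transfer each piece to the centroidal x-axis using Ī + A·d² with d = y − 2.894:
  vertical leg: d = 0.8563 cm → contributes +48.79 cm⁴
  horizontal leg (remainder): d = -2.294 cm → contributes +18.08 cm⁴
Total I = 66.87 cm⁴.

Ix ≈ 67 cm⁴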